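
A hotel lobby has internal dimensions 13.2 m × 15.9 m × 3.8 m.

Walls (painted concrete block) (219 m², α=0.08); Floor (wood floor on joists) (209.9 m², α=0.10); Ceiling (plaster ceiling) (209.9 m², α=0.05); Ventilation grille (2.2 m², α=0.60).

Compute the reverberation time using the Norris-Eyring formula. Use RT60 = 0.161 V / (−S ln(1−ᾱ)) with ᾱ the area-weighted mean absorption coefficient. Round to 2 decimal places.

2.45 s

Total surface area S = 219 + 209.9 + 209.9 + 2.2 = 641.0 m².
Σ(Sᵢαᵢ) = 219·0.08 + 209.9·0.10 + 209.9·0.05 + 2.2·0.60 = 50.325.
ᾱ = 50.325 / 641.0 = 0.0785.
Eyring denominator: −S ln(1−ᾱ) = 52.403.
V = 13.2 × 15.9 × 3.8 = 797.544 m³.
RT60 = 0.161 × 797.544 / 52.403 = 2.45 s.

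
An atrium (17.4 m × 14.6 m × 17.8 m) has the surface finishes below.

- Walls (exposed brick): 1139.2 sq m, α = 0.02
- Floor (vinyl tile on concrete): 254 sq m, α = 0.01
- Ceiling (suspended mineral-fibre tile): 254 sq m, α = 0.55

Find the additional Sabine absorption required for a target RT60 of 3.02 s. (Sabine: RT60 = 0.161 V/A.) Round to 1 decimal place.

76.0 sabins

A₁ = Σ Sᵢαᵢ = 1139.2*0.02 + 254*0.01 + 254*0.55 = 165.024 sabins.
Target A₂ = 0.161·4521.912/3.02 = 241.069 sabins (V = 4521.912 m³).
Shortfall: 241.069 − 165.024 = 76.0 sabins.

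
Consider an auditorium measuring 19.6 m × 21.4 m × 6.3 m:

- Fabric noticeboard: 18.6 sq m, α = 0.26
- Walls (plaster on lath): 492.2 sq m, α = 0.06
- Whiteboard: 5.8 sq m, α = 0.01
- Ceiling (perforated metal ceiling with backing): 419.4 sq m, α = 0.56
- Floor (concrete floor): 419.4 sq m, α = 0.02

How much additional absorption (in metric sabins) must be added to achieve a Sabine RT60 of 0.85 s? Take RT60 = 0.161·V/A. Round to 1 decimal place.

Summing Sᵢαᵢ: 4.836 + 29.532 + 0.058 + 234.864 + 8.388 → A₁ = 277.678 sabins.
Target A₂ = 0.161·2642.472/0.85 = 500.515 sabins (V = 2642.472 m³).
Additional absorption ΔA = 500.515 − 277.678 = 222.8 sabins.

222.8 sabins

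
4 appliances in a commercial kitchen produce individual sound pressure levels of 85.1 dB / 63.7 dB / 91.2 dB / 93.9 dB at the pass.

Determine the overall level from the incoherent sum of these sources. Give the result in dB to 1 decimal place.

96.1 dB

Σ 10^(Lᵢ/10) = 4.099e+09.
L_total = 10·log₁₀(4.099e+09) = 96.1 dB.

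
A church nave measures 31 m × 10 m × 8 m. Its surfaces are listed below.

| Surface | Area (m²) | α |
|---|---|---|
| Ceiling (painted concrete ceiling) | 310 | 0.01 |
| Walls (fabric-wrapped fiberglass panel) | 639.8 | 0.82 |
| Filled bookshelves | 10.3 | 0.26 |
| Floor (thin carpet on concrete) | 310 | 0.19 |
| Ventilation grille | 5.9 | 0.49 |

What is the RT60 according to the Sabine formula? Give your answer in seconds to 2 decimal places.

Total absorption A = 310·0.01 + 639.8·0.82 + 10.3·0.26 + 310·0.19 + 5.9·0.49
  = 3.100 + 524.636 + 2.678 + 58.900 + 2.891 = 592.205 m² sabins.
Volume V = 31 × 10 × 8 = 2480 m³.
Sabine: RT60 = 0.161 × 2480 / 592.205 = 0.67 s.

0.67 seconds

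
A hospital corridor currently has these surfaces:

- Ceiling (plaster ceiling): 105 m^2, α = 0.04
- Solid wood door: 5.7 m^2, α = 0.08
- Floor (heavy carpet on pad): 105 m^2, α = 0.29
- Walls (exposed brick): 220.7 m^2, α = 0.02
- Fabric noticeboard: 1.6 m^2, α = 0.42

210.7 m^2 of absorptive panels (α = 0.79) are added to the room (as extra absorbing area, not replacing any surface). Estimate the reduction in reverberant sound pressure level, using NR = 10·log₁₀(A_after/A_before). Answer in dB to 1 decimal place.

Equivalent absorption area: A_before = 105×0.04 + 5.7×0.08 + 105×0.29 + 220.7×0.02 + 1.6×0.42 = 40.192 m^2.
Added absorption = 210.7 × 0.79 = 166.453 sabins.
New total A_after = 206.645 sabins.
Reduction = 10 log₁₀(A_after/A_before) = 10 log₁₀(5.1414) = 7.1 dB.

7.1 dB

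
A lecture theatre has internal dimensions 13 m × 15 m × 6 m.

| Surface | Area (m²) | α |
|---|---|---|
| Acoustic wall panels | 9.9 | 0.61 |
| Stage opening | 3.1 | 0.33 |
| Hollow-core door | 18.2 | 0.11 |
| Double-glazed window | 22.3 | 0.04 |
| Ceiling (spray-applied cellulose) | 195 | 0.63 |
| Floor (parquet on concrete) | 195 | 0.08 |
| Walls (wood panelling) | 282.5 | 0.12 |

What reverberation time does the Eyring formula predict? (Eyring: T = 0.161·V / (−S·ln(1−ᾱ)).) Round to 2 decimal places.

S = Σ Sᵢ = 726.0 m².
Σ(Sᵢαᵢ) = 9.9×0.61 + 3.1×0.33 + 18.2×0.11 + 22.3×0.04 + 195×0.63 + 195×0.08 + 282.5×0.12 = 182.306.
ᾱ = 182.306 / 726.0 = 0.2511.
Eyring denominator: −S ln(1−ᾱ) = 209.923.
V = 13 × 15 × 6 = 1170 m³.
T = 0.161·V/[−S·ln(1−ᾱ)] = 0.161·1170/209.923 = 0.90 s.

0.90 s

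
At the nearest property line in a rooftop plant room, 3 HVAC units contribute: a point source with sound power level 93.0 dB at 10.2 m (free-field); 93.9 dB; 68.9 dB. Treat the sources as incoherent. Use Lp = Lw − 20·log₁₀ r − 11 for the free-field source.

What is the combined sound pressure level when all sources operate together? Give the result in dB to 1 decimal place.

93.9 dB

Source at 10.2 m: Lp = 93.0 − 20·log₁₀(10.2) − 11 = 61.8 dB.
Converting to relative power and adding: 10^(61.8/10) + 10^(93.9/10) + 10^(68.9/10) = 2.464e+09.
L_total = 10·log₁₀(2.464e+09) = 93.9 dB.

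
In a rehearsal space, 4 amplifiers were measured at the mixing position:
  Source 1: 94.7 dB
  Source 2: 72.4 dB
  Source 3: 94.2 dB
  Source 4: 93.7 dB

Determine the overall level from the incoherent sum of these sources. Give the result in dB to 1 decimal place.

99.0 dB

Sum in the linear (power) domain: Σ 10^(Lᵢ/10) = 10^(94.7/10) + 10^(72.4/10) + 10^(94.2/10) + 10^(93.7/10) = 7.943e+09.
Combined level = 10 log₁₀(7.943e+09) = 99.0 dB.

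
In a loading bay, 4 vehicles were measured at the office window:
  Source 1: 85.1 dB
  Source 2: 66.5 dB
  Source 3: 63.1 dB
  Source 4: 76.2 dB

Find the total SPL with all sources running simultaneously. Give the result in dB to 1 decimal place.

Converting to relative power and adding: 10^(85.1/10) + 10^(66.5/10) + 10^(63.1/10) + 10^(76.2/10) = 3.718e+08.
Combined level = 10 log₁₀(3.718e+08) = 85.7 dB.

85.7 dB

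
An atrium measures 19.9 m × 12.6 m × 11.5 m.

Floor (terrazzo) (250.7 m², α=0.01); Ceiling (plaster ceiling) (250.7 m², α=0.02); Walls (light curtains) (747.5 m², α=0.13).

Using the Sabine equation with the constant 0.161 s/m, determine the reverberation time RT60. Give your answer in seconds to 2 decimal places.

4.43 seconds

Summing Sᵢαᵢ: 2.507 + 5.014 + 97.175 → A = 104.696 sabins.
Volume V = 19.9 × 12.6 × 11.5 = 2883.51 m³.
Sabine: RT60 = 0.161 × 2883.51 / 104.696 = 4.43 s.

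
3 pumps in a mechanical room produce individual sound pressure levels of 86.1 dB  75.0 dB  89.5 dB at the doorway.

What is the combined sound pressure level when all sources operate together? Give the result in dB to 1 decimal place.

Sum in the linear (power) domain: Σ 10^(Lᵢ/10) = 10^(86.1/10) + 10^(75.0/10) + 10^(89.5/10) = 1.33e+09.
Back to dB: 10·log₁₀ Σ = 91.2 dB.

91.2 dB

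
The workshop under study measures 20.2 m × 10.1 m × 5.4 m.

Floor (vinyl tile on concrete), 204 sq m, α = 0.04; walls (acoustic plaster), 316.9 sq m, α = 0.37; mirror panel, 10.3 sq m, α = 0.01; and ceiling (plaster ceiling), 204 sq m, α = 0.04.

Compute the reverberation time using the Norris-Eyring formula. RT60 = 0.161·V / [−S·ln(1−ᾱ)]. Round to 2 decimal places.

S = Σ Sᵢ = 735.2 sq m.
Σ(Sᵢαᵢ) = 204·0.04 + 316.9·0.37 + 10.3·0.01 + 204·0.04 = 133.676.
Mean coefficient ᾱ = A/S = 0.1818.
Eyring denominator: −S ln(1−ᾱ) = 147.517.
V = 20.2 × 10.1 × 5.4 = 1101.708 m³.
T = 0.161·V/[−S·ln(1−ᾱ)] = 0.161·1101.708/147.517 = 1.20 s.

1.20 seconds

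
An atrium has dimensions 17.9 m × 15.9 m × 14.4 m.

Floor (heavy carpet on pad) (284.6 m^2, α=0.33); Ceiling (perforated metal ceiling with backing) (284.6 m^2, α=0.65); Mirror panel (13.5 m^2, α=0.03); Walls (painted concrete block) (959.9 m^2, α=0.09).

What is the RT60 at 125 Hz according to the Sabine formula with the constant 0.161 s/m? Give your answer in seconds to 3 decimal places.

Total absorption A = 284.6×0.33 + 284.6×0.65 + 13.5×0.03 + 959.9×0.09
  = 93.918 + 184.990 + 0.405 + 86.391 = 365.704 m^2 sabins.
V = 17.9·15.9·14.4 = 4098.384 m³.
T = 0.161 V/A = 0.161·4098.384/365.704 = 1.804 s.

1.804 seconds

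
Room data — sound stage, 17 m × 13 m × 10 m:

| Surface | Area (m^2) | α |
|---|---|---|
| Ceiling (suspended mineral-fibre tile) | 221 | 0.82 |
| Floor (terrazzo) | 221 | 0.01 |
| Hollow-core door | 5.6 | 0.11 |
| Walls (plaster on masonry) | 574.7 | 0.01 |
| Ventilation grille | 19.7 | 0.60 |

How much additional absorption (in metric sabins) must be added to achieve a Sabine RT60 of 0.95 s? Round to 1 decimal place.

172.9 sabins

Summing Sᵢαᵢ: 181.220 + 2.210 + 0.616 + 5.747 + 11.820 → A₁ = 201.613 sabins.
For T = 0.95 s, need A₂ = 0.161·V/T = 0.161·2210/0.95 = 374.537 sabins.
Additional absorption ΔA = 374.537 − 201.613 = 172.9 sabins.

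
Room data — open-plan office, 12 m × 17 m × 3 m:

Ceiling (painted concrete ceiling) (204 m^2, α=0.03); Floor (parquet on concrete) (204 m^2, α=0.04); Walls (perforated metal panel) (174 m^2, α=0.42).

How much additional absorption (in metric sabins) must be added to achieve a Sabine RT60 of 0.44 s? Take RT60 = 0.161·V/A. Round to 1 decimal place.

A₁ = Σ Sᵢαᵢ = 204·0.03 + 204·0.04 + 174·0.42 = 87.360 sabins.
V = 612 m³. Required absorption A₂ = 0.161 × 612 / 0.44 = 223.936 sabins.
Shortfall: 223.936 − 87.360 = 136.6 sabins.

136.6 sabins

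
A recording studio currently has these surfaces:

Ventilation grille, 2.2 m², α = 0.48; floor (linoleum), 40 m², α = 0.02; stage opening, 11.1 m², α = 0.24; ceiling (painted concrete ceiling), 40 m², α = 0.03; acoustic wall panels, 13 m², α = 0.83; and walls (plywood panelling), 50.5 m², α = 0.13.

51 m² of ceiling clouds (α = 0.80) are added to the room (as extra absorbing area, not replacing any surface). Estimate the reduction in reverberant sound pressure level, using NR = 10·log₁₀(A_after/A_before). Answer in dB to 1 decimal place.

A_before = Σ Sᵢαᵢ = 2.2·0.48 + 40·0.02 + 11.1·0.24 + 40·0.03 + 13·0.83 + 50.5·0.13 = 23.075 sabins.
Added absorption = 51 × 0.80 = 40.800 sabins.
A_after = 23.075 + 40.800 = 63.875 sabins.
NR = 10·log₁₀(63.875/23.075) = 4.4 dB.

4.4 dB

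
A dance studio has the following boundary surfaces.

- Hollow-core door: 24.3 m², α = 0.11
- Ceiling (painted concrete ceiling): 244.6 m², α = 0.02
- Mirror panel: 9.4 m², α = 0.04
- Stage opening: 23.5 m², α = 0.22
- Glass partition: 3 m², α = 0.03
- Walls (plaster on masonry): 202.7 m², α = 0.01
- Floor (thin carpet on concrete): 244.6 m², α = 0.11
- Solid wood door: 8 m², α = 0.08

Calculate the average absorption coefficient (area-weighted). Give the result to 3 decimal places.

Total surface area S = 760.1 m².
A = 24.3×0.11 + 244.6×0.02 + 9.4×0.04 + 23.5×0.22 + 3×0.03 + 202.7×0.01 + 244.6×0.11 + 8×0.08 = 42.774 sabins.
ᾱ = 42.774 / 760.1 = 0.056.

0.056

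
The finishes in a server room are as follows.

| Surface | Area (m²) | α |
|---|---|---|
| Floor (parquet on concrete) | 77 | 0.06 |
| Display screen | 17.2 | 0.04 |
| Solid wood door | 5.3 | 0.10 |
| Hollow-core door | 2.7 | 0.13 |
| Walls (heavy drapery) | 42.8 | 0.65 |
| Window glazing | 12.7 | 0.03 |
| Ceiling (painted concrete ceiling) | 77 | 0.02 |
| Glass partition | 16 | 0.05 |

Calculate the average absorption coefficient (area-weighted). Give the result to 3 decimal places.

Total surface area S = 250.7 m².
Weighted sum Σ Sα = 36.730.
ᾱ = A/S = 0.147.

0.147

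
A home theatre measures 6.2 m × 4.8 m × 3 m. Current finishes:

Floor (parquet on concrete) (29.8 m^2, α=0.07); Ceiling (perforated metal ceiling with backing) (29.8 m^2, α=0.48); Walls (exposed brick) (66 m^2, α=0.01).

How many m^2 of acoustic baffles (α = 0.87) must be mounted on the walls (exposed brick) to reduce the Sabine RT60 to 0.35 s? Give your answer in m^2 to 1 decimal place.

27.9

Summing Sᵢαᵢ: 2.086 + 14.304 + 0.660 → A₁ = 17.050 sabins.
V = 89.28 m³. Target absorption A₂ = 0.161 × 89.28 / 0.35 = 41.069 sabins.
ΔA needed = 41.069 − 17.050 = 24.019 sabins.
Each m^2 of panel replacing the walls (exposed brick) adds (0.87 − 0.01) = 0.86 sabins.
Area = ΔA/Δα = 24.019/0.86 = 27.9 m^2.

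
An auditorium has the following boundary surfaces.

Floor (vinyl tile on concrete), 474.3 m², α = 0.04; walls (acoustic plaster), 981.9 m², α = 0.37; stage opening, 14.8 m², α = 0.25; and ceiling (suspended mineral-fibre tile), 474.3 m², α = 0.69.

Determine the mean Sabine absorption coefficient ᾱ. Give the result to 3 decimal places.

S = Σ Sᵢ = 474.3 + 981.9 + 14.8 + 474.3 = 1945.3 m².
A = 474.3*0.04 + 981.9*0.37 + 14.8*0.25 + 474.3*0.69 = 713.242 sabins.
ᾱ = 713.242 / 1945.3 = 0.367.

0.367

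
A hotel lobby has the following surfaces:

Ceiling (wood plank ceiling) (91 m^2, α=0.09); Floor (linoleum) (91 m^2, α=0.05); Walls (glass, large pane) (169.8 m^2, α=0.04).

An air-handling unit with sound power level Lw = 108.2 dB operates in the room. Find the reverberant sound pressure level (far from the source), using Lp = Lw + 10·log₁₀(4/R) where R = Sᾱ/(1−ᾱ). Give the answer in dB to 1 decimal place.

101.1 dB

Σ(Sᵢαᵢ) = 91×0.09 + 91×0.05 + 169.8×0.04 = 19.532; total area S = 351.8 m^2.
ᾱ = 0.0555, so room constant R = A/(1−ᾱ) = 20.680 m^2.
Lp = 108.2 + 10·log₁₀(4/20.680) = 108.2 + (-7.13) = 101.1 dB.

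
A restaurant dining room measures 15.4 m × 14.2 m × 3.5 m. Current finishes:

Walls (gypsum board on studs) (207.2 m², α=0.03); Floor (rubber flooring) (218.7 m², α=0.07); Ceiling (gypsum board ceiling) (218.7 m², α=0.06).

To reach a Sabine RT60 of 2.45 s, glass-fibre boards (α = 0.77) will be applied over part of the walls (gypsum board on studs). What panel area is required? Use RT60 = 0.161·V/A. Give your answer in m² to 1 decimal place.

A₁ = Σ Sᵢαᵢ = 207.2*0.03 + 218.7*0.07 + 218.7*0.06 = 34.647 sabins.
Required A₂ = 0.161·765.38/2.45 = 50.296 sabins.
Absorption to add: 50.296 − 34.647 = 15.649 sabins.
Net gain per m²: Δα = 0.77 − 0.03 = 0.74.
Panel area = 15.649 / 0.74 = 21.1 m².

21.1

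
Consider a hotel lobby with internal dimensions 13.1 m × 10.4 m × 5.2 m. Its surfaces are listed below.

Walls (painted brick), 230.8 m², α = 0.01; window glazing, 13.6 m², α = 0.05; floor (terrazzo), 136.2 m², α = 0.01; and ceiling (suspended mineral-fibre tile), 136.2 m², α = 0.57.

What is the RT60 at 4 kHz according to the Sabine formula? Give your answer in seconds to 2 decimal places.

Total absorption A = 230.8·0.01 + 13.6·0.05 + 136.2·0.01 + 136.2·0.57
  = 2.308 + 0.680 + 1.362 + 77.634 = 81.984 m² sabins.
Room volume: 708.448 m³.
RT60 = 0.161 · V / A = 0.161 × 708.448 / 81.984 = 1.39 s.

1.39 s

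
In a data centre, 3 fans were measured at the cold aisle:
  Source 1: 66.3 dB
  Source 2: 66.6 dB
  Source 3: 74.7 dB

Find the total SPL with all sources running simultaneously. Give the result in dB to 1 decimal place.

75.8 dB

Sum in the linear (power) domain: Σ 10^(Lᵢ/10) = 10^(66.3/10) + 10^(66.6/10) + 10^(74.7/10) = 3.835e+07.
Combined level = 10 log₁₀(3.835e+07) = 75.8 dB.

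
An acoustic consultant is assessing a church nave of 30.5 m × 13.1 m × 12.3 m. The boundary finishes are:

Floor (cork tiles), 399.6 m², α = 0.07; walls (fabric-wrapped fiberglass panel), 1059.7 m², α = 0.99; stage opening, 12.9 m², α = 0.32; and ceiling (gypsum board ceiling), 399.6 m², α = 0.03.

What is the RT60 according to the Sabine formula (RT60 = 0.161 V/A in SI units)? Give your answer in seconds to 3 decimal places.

A = Σ Sᵢαᵢ = 399.6*0.07 + 1059.7*0.99 + 12.9*0.32 + 399.6*0.03 = 1093.191 sabins.
Volume V = 30.5 × 13.1 × 12.3 = 4914.465 m³.
Sabine: RT60 = 0.161 × 4914.465 / 1093.191 = 0.724 s.

0.724 seconds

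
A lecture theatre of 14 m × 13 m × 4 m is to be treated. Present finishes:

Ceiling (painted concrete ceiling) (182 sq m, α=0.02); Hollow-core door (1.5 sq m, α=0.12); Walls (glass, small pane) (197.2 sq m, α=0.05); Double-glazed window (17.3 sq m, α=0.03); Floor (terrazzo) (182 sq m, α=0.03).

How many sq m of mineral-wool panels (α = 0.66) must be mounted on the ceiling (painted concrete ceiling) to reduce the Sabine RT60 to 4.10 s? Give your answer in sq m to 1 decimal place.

Summing Sᵢαᵢ: 3.640 + 0.180 + 9.860 + 0.519 + 5.460 → A₁ = 19.659 sabins.
V = 728 m³. Target absorption A₂ = 0.161 × 728 / 4.10 = 28.587 sabins.
ΔA needed = 28.587 − 19.659 = 8.928 sabins.
Net gain per sq m: Δα = 0.66 − 0.02 = 0.64.
Panel area = 8.928 / 0.64 = 14.0 sq m.

14.0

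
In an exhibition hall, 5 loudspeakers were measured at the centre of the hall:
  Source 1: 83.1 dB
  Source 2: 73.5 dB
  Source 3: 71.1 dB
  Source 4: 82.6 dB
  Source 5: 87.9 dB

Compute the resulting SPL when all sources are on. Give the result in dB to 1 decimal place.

Σ 10^(Lᵢ/10) = 1.038e+09.
Back to dB: 10·log₁₀ Σ = 90.2 dB.

90.2 dB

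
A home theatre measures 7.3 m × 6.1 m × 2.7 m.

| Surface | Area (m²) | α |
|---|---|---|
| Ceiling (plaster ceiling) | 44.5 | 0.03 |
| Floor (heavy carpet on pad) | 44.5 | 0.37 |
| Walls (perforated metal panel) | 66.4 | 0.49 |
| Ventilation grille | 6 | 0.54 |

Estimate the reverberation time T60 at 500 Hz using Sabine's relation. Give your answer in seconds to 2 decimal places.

0.36 seconds

Summing Sᵢαᵢ: 1.335 + 16.465 + 32.536 + 3.240 → A = 53.576 sabins.
Volume V = 7.3 × 6.1 × 2.7 = 120.231 m³.
Sabine: RT60 = 0.161 × 120.231 / 53.576 = 0.36 s.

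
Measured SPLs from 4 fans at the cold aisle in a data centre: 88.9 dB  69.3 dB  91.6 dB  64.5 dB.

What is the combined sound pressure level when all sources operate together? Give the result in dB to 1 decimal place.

93.5 dB

Σ 10^(Lᵢ/10) = 2.233e+09.
Back to dB: 10·log₁₀ Σ = 93.5 dB.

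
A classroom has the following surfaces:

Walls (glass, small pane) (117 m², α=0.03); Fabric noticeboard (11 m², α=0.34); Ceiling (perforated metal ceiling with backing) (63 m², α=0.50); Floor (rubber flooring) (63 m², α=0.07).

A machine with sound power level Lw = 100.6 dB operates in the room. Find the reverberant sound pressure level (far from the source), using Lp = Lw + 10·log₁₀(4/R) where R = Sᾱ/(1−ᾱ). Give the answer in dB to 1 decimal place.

A = 43.160 sabins; S = 254.0 m².
ᾱ = 0.1699, so room constant R = A/(1−ᾱ) = 51.994 m².
Lp = 100.6 + 10·log₁₀(4/51.994) = 100.6 + (-11.14) = 89.5 dB.

89.5 dB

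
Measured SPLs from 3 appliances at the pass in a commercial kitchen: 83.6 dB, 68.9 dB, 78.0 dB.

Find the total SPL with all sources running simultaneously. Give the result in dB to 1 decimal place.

84.8 dB

Sum in the linear (power) domain: Σ 10^(Lᵢ/10) = 10^(83.6/10) + 10^(68.9/10) + 10^(78.0/10) = 2.999e+08.
Back to dB: 10·log₁₀ Σ = 84.8 dB.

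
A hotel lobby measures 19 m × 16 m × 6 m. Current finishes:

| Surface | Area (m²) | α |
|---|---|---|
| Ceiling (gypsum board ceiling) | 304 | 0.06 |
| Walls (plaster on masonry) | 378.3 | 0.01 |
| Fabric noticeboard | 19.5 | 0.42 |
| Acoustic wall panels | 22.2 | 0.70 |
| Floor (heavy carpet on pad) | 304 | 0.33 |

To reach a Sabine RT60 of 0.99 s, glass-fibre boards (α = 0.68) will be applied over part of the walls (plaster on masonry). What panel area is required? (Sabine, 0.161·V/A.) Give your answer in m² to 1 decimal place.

224.7

Equivalent absorption area: A₁ = 304×0.06 + 378.3×0.01 + 19.5×0.42 + 22.2×0.70 + 304×0.33 = 146.073 m².
V = 1824 m³. Target absorption A₂ = 0.161 × 1824 / 0.99 = 296.630 sabins.
ΔA needed = 296.630 − 146.073 = 150.557 sabins.
Net gain per m²: Δα = 0.68 − 0.01 = 0.67.
Area = ΔA/Δα = 150.557/0.67 = 224.7 m².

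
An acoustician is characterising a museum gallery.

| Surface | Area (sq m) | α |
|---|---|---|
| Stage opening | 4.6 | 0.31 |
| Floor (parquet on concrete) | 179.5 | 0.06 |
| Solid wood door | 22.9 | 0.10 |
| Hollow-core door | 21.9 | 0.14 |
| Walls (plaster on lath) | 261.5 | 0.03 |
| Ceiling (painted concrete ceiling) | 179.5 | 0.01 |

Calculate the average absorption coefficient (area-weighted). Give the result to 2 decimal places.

S = Σ Sᵢ = 4.6 + 179.5 + 22.9 + 21.9 + 261.5 + 179.5 = 669.9 sq m.
Σ(Sᵢαᵢ) = 4.6·0.31 + 179.5·0.06 + 22.9·0.10 + 21.9·0.14 + 261.5·0.03 + 179.5·0.01 = 27.192.
ᾱ = A/S = 0.04.

0.04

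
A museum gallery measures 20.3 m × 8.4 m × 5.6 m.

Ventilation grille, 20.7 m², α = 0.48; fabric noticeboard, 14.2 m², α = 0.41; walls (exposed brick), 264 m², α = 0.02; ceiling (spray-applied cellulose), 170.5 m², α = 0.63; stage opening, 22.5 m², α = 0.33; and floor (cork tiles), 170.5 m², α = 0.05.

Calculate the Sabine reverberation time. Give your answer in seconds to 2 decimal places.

Summing Sᵢαᵢ: 9.936 + 5.822 + 5.280 + 107.415 + 7.425 + 8.525 → A = 144.403 sabins.
Volume V = 20.3 × 8.4 × 5.6 = 954.912 m³.
RT60 = 0.161 · V / A = 0.161 × 954.912 / 144.403 = 1.06 s.

1.06 s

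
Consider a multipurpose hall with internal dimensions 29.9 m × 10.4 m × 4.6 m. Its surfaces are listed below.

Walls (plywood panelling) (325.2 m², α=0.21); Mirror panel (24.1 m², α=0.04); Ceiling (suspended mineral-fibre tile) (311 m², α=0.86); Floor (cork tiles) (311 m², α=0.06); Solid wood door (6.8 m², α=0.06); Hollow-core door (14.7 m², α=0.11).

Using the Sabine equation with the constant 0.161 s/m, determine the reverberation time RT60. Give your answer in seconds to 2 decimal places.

0.64 s

Summing Sᵢαᵢ: 68.292 + 0.964 + 267.460 + 18.660 + 0.408 + 1.617 → A = 357.401 sabins.
V = 29.9·10.4·4.6 = 1430.416 m³.
RT60 = 0.161 · V / A = 0.161 × 1430.416 / 357.401 = 0.64 s.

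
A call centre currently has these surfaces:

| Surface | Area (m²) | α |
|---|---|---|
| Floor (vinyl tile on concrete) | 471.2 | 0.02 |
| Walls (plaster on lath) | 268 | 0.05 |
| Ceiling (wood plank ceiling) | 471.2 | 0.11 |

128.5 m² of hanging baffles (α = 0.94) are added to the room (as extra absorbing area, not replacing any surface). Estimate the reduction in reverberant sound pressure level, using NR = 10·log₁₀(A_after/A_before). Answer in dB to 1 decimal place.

4.2 dB

Equivalent absorption area: A_before = 471.2*0.02 + 268*0.05 + 471.2*0.11 = 74.656 m².
Treatment contributes 128.5·0.94 = 120.790 sabins.
New total A_after = 195.446 sabins.
Reduction = 10 log₁₀(A_after/A_before) = 10 log₁₀(2.6180) = 4.2 dB.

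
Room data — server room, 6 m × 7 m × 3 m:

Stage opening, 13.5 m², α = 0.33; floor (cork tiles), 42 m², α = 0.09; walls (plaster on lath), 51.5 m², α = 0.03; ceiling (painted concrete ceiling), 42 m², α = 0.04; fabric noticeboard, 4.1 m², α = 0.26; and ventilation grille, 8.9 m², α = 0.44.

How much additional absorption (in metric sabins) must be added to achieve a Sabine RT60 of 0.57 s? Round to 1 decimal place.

Equivalent absorption area: A₁ = 13.5×0.33 + 42×0.09 + 51.5×0.03 + 42×0.04 + 4.1×0.26 + 8.9×0.44 = 16.442 m².
Target A₂ = 0.161·126/0.57 = 35.589 sabins (V = 126 m³).
Shortfall: 35.589 − 16.442 = 19.1 sabins.

19.1 sabins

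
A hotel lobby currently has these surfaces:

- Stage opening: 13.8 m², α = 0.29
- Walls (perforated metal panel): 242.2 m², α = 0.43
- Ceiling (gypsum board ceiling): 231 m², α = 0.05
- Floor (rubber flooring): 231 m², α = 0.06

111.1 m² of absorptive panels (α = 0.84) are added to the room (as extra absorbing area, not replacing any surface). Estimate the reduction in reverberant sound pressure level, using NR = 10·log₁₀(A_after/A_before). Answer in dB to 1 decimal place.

2.3 dB

A_before = Σ Sᵢαᵢ = 13.8×0.29 + 242.2×0.43 + 231×0.05 + 231×0.06 = 133.558 sabins.
Added absorption = 111.1 × 0.84 = 93.324 sabins.
A_after = 133.558 + 93.324 = 226.882 sabins.
NR = 10·log₁₀(226.882/133.558) = 2.3 dB.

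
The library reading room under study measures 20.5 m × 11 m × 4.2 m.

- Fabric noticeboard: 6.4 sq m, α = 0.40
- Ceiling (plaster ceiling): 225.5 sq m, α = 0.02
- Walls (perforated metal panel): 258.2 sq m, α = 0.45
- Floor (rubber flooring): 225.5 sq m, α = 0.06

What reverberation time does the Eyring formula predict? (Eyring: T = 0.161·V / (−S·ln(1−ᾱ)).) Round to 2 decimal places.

Total surface area S = 6.4 + 225.5 + 258.2 + 225.5 = 715.6 sq m.
Absorption A = 6.4×0.40 + 225.5×0.02 + 258.2×0.45 + 225.5×0.06 = 136.790 sabins.
ᾱ = 136.790 / 715.6 = 0.1912.
Eyring denominator: −S ln(1−ᾱ) = 151.853.
V = 20.5 × 11 × 4.2 = 947.1 m³.
RT60 = 0.161 × 947.1 / 151.853 = 1.00 s.

1.00 sec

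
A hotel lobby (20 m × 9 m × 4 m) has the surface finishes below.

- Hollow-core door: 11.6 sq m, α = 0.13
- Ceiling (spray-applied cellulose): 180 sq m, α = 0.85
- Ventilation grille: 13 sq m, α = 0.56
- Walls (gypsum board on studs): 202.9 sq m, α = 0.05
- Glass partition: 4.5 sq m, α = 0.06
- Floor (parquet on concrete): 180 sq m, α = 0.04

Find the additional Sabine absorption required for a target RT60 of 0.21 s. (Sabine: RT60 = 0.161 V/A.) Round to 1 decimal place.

Total absorption A₁ = 11.6×0.13 + 180×0.85 + 13×0.56 + 202.9×0.05 + 4.5×0.06 + 180×0.04
  = 1.508 + 153.000 + 7.280 + 10.145 + 0.270 + 7.200 = 179.403 sq m sabins.
V = 720 m³. Required absorption A₂ = 0.161 × 720 / 0.21 = 552.000 sabins.
ΔA = A₂ − A₁ = 552.000 − 179.403 = 372.6 sabins.

372.6 sabins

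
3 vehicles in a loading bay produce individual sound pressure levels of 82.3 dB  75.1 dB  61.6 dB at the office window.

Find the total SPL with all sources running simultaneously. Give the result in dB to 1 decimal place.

Sum in the linear (power) domain: Σ 10^(Lᵢ/10) = 10^(82.3/10) + 10^(75.1/10) + 10^(61.6/10) = 2.036e+08.
Combined level = 10 log₁₀(2.036e+08) = 83.1 dB.

83.1 dB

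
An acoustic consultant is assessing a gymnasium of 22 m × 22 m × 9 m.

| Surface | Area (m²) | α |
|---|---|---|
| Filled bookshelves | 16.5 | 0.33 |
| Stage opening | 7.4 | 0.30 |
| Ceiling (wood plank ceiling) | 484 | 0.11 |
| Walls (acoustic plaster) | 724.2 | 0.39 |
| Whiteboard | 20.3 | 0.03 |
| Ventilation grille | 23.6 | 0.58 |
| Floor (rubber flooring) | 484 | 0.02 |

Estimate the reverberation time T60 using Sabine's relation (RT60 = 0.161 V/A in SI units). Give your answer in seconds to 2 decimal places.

1.91 seconds

Equivalent absorption area: A = 16.5*0.33 + 7.4*0.30 + 484*0.11 + 724.2*0.39 + 20.3*0.03 + 23.6*0.58 + 484*0.02 = 367.320 m².
Volume V = 22 × 22 × 9 = 4356 m³.
RT60 = 0.161 · V / A = 0.161 × 4356 / 367.320 = 1.91 s.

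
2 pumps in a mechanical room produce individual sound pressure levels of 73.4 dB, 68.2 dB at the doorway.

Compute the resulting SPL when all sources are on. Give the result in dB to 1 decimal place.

Σ 10^(Lᵢ/10) = 2.848e+07.
Back to dB: 10·log₁₀ Σ = 74.5 dB.

74.5 dB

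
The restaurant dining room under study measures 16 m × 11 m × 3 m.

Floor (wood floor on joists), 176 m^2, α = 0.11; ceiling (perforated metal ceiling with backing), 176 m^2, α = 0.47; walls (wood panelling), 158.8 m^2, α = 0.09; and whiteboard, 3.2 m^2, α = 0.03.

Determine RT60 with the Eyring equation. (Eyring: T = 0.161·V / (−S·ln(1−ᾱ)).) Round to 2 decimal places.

0.64 s

S = Σ Sᵢ = 514.0 m^2.
Σ(Sᵢαᵢ) = 176×0.11 + 176×0.47 + 158.8×0.09 + 3.2×0.03 = 116.468.
ᾱ = 116.468 / 514.0 = 0.2266.
−S·ln(1−ᾱ) = −514.0 × ln(1 − 0.2266) = 132.077.
V = 16 × 11 × 3 = 528 m³.
RT60 = 0.161 × 528 / 132.077 = 0.64 s.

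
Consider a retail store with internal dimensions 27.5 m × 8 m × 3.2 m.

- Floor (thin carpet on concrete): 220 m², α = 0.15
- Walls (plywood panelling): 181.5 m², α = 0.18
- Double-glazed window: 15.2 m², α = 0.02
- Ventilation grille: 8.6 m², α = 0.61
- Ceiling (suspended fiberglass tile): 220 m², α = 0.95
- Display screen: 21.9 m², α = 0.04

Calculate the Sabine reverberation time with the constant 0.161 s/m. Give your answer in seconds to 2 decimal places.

Summing Sᵢαᵢ: 33.000 + 32.670 + 0.304 + 5.246 + 209.000 + 0.876 → A = 281.096 sabins.
Volume V = 27.5 × 8 × 3.2 = 704 m³.
Sabine: RT60 = 0.161 × 704 / 281.096 = 0.40 s.

0.40 s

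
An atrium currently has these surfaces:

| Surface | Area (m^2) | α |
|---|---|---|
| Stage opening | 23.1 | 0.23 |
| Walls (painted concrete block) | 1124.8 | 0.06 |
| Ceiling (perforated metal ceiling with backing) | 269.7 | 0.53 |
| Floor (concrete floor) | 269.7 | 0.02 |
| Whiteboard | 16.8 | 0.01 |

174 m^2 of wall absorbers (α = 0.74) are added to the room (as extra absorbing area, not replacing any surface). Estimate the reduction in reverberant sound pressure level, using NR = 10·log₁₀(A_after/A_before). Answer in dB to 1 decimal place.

A_before = Σ Sᵢαᵢ = 23.1×0.23 + 1124.8×0.06 + 269.7×0.53 + 269.7×0.02 + 16.8×0.01 = 221.304 sabins.
Added absorption = 174 × 0.74 = 128.760 sabins.
A_after = 221.304 + 128.760 = 350.064 sabins.
Reduction = 10 log₁₀(A_after/A_before) = 10 log₁₀(1.5818) = 2.0 dB.

2.0 dB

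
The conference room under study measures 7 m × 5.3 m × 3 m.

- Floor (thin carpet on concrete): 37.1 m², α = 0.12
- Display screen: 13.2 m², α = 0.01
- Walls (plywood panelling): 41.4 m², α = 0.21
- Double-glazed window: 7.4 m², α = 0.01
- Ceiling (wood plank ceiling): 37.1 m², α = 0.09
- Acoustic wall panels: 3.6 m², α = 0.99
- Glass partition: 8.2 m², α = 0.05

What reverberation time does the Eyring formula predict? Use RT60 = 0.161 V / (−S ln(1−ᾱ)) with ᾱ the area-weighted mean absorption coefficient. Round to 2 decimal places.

S = Σ Sᵢ = 148.0 m².
Σ(Sᵢαᵢ) = 37.1·0.12 + 13.2·0.01 + 41.4·0.21 + 7.4·0.01 + 37.1·0.09 + 3.6·0.99 + 8.2·0.05 = 20.665.
Mean coefficient ᾱ = A/S = 0.1396.
Eyring denominator: −S ln(1−ᾱ) = 22.253.
V = 7 × 5.3 × 3 = 111.3 m³.
RT60 = 0.161 × 111.3 / 22.253 = 0.81 s.

0.81 s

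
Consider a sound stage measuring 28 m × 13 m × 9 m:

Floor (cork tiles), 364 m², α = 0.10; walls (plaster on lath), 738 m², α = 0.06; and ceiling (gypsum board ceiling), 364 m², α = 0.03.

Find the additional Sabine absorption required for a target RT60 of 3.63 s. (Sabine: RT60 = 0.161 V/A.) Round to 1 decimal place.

53.7 sabins

Equivalent absorption area: A₁ = 364×0.10 + 738×0.06 + 364×0.03 = 91.600 m².
For T = 3.63 s, need A₂ = 0.161·V/T = 0.161·3276/3.63 = 145.299 sabins.
ΔA = A₂ − A₁ = 145.299 − 91.600 = 53.7 sabins.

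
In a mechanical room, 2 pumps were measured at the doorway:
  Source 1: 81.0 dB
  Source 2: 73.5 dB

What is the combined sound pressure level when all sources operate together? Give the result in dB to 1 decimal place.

81.7 dB

Σ 10^(Lᵢ/10) = 1.483e+08.
L_total = 10·log₁₀(1.483e+08) = 81.7 dB.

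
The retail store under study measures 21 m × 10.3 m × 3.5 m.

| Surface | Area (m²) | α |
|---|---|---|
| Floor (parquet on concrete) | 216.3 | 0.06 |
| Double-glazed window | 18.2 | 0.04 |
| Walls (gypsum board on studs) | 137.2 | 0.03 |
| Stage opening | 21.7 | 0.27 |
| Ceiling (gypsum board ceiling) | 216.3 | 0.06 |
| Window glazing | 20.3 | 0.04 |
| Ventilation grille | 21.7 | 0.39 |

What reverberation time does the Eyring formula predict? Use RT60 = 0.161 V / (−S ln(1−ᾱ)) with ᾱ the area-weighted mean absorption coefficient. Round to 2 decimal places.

2.56 s

Total surface area S = 216.3 + 18.2 + 137.2 + 21.7 + 216.3 + 20.3 + 21.7 = 651.7 m².
Absorption A = 216.3×0.06 + 18.2×0.04 + 137.2×0.03 + 21.7×0.27 + 216.3×0.06 + 20.3×0.04 + 21.7×0.39 = 45.934 sabins.
Mean coefficient ᾱ = A/S = 0.0705.
Eyring denominator: −S ln(1−ᾱ) = 47.645.
V = 21 × 10.3 × 3.5 = 757.05 m³.
T = 0.161·V/[−S·ln(1−ᾱ)] = 0.161·757.05/47.645 = 2.56 s.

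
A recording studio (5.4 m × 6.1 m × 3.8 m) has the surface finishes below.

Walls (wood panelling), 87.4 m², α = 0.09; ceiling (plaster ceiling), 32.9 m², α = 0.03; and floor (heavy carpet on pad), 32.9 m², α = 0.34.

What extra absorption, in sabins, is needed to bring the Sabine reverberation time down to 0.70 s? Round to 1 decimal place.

8.8 sabins

Equivalent absorption area: A₁ = 87.4*0.09 + 32.9*0.03 + 32.9*0.34 = 20.039 m².
Target A₂ = 0.161·125.172/0.70 = 28.790 sabins (V = 125.172 m³).
Additional absorption ΔA = 28.790 − 20.039 = 8.8 sabins.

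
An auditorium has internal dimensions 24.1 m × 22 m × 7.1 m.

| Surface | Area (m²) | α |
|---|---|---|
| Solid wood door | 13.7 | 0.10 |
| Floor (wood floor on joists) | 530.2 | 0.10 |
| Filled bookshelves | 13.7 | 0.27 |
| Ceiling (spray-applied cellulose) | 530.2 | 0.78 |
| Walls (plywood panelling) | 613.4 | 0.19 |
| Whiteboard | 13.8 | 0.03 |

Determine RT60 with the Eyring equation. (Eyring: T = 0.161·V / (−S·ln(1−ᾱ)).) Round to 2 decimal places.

0.84 seconds

Total surface area S = 13.7 + 530.2 + 13.7 + 530.2 + 613.4 + 13.8 = 1715.0 m².
Σ(Sᵢαᵢ) = 13.7·0.10 + 530.2·0.10 + 13.7·0.27 + 530.2·0.78 + 613.4·0.19 + 13.8·0.03 = 588.605.
ᾱ = 588.605 / 1715.0 = 0.3432.
−S·ln(1−ᾱ) = −1715.0 × ln(1 − 0.3432) = 720.944.
V = 24.1 × 22 × 7.1 = 3764.42 m³.
RT60 = 0.161 × 3764.42 / 720.944 = 0.84 s.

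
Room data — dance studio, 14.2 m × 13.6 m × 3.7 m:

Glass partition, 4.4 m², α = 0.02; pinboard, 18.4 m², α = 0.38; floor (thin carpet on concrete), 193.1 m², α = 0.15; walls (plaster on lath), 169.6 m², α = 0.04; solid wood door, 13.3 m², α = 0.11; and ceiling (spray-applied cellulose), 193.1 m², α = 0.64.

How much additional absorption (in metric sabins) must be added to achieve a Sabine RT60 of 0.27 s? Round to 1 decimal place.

Summing Sᵢαᵢ: 0.088 + 6.992 + 28.965 + 6.784 + 1.463 + 123.584 → A₁ = 167.876 sabins.
V = 714.544 m³. Required absorption A₂ = 0.161 × 714.544 / 0.27 = 426.080 sabins.
Shortfall: 426.080 − 167.876 = 258.2 sabins.

258.2 sabins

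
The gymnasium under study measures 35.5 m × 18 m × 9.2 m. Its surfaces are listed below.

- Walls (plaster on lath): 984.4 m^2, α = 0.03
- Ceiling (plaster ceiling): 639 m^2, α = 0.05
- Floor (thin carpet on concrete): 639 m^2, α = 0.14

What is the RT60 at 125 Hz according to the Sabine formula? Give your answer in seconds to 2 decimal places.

A = Σ Sᵢαᵢ = 984.4*0.03 + 639*0.05 + 639*0.14 = 150.942 sabins.
Room volume: 5878.8 m³.
T = 0.161 V/A = 0.161·5878.8/150.942 = 6.27 s.

6.27 s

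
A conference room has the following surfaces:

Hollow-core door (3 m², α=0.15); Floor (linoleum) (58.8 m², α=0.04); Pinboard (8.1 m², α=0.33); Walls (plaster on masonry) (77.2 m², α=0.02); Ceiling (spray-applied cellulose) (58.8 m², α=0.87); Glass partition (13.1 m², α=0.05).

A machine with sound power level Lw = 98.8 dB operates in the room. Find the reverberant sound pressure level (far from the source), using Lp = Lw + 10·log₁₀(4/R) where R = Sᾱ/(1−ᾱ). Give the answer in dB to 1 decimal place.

85.8 dB

A = 58.830 sabins; S = 219.0 m².
ᾱ = 58.830/219.0 = 0.2686; R = Sᾱ/(1−ᾱ) = 58.830/(1−0.2686) = 80.435 m².
Lp = Lw + 10 log₁₀(4/R) = 98.8 -13.03 = 85.8 dB.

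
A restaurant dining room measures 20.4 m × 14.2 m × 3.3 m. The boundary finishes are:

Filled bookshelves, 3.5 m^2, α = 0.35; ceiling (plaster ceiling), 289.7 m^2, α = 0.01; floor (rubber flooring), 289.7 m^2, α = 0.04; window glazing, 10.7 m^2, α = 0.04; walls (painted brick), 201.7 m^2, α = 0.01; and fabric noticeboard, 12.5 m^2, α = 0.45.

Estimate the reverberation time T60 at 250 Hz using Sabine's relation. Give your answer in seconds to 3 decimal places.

Total absorption A = 3.5*0.35 + 289.7*0.01 + 289.7*0.04 + 10.7*0.04 + 201.7*0.01 + 12.5*0.45
  = 1.225 + 2.897 + 11.588 + 0.428 + 2.017 + 5.625 = 23.780 m^2 sabins.
Room volume: 955.944 m³.
T = 0.161 V/A = 0.161·955.944/23.780 = 6.472 s.

6.472 sec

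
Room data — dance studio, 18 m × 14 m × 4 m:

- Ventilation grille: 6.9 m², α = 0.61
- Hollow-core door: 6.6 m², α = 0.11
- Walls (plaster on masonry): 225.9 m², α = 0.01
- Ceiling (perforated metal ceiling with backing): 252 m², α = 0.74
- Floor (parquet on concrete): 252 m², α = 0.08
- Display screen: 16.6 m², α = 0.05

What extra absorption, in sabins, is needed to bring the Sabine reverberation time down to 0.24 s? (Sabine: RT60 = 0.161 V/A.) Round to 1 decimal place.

Equivalent absorption area: A₁ = 6.9×0.61 + 6.6×0.11 + 225.9×0.01 + 252×0.74 + 252×0.08 + 16.6×0.05 = 214.664 m².
For T = 0.24 s, need A₂ = 0.161·V/T = 0.161·1008/0.24 = 676.200 sabins.
Additional absorption ΔA = 676.200 − 214.664 = 461.5 sabins.

461.5 sabins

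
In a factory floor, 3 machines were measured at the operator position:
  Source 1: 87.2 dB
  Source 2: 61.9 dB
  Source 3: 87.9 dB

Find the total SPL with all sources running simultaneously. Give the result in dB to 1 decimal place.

90.6 dB

Converting to relative power and adding: 10^(87.2/10) + 10^(61.9/10) + 10^(87.9/10) = 1.143e+09.
L_total = 10·log₁₀(1.143e+09) = 90.6 dB.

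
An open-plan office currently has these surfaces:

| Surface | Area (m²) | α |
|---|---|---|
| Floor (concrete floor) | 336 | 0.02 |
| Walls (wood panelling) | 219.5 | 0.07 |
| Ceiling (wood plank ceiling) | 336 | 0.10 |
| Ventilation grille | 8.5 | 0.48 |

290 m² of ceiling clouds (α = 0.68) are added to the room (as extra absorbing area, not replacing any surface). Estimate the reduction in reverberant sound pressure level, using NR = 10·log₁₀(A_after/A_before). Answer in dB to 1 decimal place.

6.3 dB

Total absorption A_before = 336×0.02 + 219.5×0.07 + 336×0.10 + 8.5×0.48
  = 6.720 + 15.365 + 33.600 + 4.080 = 59.765 m² sabins.
Treatment contributes 290·0.68 = 197.200 sabins.
New total A_after = 256.965 sabins.
NR = 10·log₁₀(256.965/59.765) = 6.3 dB.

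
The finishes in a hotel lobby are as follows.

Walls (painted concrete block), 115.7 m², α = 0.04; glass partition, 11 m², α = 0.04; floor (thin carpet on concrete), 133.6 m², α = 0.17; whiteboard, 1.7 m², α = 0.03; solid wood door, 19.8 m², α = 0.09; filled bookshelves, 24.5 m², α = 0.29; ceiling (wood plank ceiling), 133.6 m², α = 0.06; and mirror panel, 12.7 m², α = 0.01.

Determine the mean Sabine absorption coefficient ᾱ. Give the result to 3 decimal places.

0.099

Total surface area S = 452.6 m².
Σ(Sᵢαᵢ) = 115.7*0.04 + 11*0.04 + 133.6*0.17 + 1.7*0.03 + 19.8*0.09 + 24.5*0.29 + 133.6*0.06 + 12.7*0.01 = 44.861.
ᾱ = A/S = 0.099.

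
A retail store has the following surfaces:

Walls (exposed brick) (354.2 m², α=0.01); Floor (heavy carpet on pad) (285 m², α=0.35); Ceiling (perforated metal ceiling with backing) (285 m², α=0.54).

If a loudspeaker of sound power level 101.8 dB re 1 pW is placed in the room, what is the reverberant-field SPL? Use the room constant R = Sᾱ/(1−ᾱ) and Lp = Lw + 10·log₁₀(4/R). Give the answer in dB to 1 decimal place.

82.3 dB

A = 257.192 sabins; S = 924.2 m².
ᾱ = 0.2783, so room constant R = A/(1−ᾱ) = 356.370 m².
Lp = Lw + 10 log₁₀(4/R) = 101.8 -19.50 = 82.3 dB.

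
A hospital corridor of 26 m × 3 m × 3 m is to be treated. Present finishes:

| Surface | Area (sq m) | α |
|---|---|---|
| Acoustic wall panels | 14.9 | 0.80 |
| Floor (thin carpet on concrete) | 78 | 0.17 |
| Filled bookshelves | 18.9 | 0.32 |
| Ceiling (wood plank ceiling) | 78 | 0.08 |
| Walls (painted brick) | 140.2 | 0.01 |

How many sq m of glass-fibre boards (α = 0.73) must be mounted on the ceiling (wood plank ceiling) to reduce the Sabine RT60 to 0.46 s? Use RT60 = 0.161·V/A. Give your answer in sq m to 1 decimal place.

Total absorption A₁ = 14.9*0.80 + 78*0.17 + 18.9*0.32 + 78*0.08 + 140.2*0.01
  = 11.920 + 13.260 + 6.048 + 6.240 + 1.402 = 38.870 sq m sabins.
Required A₂ = 0.161·234/0.46 = 81.900 sabins.
Absorption to add: 81.900 − 38.870 = 43.030 sabins.
Each sq m of panel replacing the ceiling (wood plank ceiling) adds (0.73 − 0.08) = 0.65 sabins.
Panel area = 43.030 / 0.65 = 66.2 sq m.

66.2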